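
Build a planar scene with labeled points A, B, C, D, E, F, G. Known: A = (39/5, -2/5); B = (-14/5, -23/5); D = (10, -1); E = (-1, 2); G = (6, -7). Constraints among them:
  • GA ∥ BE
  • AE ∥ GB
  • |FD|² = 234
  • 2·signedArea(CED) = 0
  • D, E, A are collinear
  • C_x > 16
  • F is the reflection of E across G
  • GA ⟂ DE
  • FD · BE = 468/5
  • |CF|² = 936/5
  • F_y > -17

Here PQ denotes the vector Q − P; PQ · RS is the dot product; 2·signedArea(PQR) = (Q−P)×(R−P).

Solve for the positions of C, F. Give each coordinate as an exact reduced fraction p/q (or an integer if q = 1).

1. F_x = 13  [F is the reflection of E across G]
2. F_y = -16  [F is the reflection of E across G]
   → F = (13, -16)
3. C_x = 83/5  [line 3·x + 11·y + -19 = 0 ∩ |CF|² = 936/5]
4. C_y = -14/5  [line 3·x + 11·y + -19 = 0 ∩ |CF|² = 936/5]
   → C = (83/5, -14/5)

C = (83/5, -14/5)
F = (13, -16)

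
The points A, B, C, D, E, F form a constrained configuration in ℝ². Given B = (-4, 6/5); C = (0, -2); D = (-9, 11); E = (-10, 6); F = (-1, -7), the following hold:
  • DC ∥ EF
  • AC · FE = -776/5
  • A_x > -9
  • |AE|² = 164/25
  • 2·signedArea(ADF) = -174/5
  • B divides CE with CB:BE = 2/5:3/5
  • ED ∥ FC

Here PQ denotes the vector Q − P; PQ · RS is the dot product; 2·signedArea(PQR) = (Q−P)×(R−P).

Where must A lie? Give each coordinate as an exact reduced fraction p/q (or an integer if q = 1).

A = (-8, 22/5)

1. A_x = -8  [AC · FE = -776/5 ∩ 2·signedArea(ADF) = -174/5]
2. A_y = 22/5  [AC · FE = -776/5 ∩ 2·signedArea(ADF) = -174/5]
   → A = (-8, 22/5)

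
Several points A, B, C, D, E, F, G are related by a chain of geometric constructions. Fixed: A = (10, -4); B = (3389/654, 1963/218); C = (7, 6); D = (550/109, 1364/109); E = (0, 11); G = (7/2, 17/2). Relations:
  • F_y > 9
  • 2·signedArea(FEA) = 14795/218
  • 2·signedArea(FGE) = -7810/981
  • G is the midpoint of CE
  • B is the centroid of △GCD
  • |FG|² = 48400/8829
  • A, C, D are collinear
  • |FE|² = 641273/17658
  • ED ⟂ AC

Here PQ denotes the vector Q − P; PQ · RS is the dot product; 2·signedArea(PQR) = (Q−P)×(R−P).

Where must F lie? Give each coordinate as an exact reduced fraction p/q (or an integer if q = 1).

1. F_x = 11267/1962  [2·signedArea(FEA) = 14795/218 ∩ 2·signedArea(FGE) = -7810/981]
2. F_y = 5999/654  [2·signedArea(FEA) = 14795/218 ∩ 2·signedArea(FGE) = -7810/981]
   → F = (11267/1962, 5999/654)

F = (11267/1962, 5999/654)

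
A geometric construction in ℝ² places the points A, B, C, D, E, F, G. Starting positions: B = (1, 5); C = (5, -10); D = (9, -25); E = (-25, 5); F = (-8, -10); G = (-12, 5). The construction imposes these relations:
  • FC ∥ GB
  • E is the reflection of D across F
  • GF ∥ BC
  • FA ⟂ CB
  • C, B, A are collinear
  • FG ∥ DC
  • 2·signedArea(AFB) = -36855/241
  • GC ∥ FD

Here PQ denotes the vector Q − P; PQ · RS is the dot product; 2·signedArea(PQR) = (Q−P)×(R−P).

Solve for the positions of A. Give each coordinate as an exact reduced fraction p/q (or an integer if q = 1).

A = (997/241, -1630/241)

1. A_x = 997/241  [C, B, A are collinear ∩ FA ⟂ CB]
2. A_y = -1630/241  [C, B, A are collinear ∩ FA ⟂ CB]
   → A = (997/241, -1630/241)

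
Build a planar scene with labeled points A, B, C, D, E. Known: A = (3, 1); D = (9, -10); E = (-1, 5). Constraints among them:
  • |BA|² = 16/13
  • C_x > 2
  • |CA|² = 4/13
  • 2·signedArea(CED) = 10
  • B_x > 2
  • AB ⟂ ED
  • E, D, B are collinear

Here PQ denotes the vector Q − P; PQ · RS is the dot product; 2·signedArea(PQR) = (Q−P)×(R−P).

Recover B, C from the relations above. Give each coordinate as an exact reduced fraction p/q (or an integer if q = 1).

B = (27/13, 5/13)
C = (33/13, 9/13)

1. B_x = 27/13  [E, D, B are collinear ∩ AB ⟂ ED]
2. B_y = 5/13  [E, D, B are collinear ∩ AB ⟂ ED]
   → B = (27/13, 5/13)
3. C_x = 33/13  [line 15·x + 10·y + -45 = 0 ∩ |CA|² = 4/13]
4. C_y = 9/13  [line 15·x + 10·y + -45 = 0 ∩ |CA|² = 4/13]
   → C = (33/13, 9/13)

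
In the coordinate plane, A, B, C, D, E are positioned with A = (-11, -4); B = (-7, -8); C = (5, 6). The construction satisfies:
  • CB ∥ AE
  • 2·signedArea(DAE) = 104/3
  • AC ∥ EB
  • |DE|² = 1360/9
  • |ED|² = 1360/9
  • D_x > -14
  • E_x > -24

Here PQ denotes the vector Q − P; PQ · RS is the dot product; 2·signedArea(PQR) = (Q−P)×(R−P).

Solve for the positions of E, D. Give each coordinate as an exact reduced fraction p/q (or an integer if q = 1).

1. E_x = -23  [AC ∥ EB ∩ CB ∥ AE]
2. E_y = -18  [AC ∥ EB ∩ CB ∥ AE]
   → E = (-23, -18)
3. D_x = -41/3  [line 14·x + -12·y + 214/3 = 0 ∩ |DE|² = 1360/9]
4. D_y = -10  [line 14·x + -12·y + 214/3 = 0 ∩ |DE|² = 1360/9]
   → D = (-41/3, -10)

D = (-41/3, -10)
E = (-23, -18)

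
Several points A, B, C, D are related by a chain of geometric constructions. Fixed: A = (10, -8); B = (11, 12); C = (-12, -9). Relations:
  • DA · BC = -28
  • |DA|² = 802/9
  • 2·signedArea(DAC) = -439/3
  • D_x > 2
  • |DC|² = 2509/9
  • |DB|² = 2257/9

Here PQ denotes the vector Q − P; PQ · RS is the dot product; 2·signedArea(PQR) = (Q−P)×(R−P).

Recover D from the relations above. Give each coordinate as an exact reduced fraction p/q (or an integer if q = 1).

D = (3, -5/3)

1. D_x = 3  [2·signedArea(DAC) = -439/3 ∩ DA · BC = -28]
2. D_y = -5/3  [2·signedArea(DAC) = -439/3 ∩ DA · BC = -28]
   → D = (3, -5/3)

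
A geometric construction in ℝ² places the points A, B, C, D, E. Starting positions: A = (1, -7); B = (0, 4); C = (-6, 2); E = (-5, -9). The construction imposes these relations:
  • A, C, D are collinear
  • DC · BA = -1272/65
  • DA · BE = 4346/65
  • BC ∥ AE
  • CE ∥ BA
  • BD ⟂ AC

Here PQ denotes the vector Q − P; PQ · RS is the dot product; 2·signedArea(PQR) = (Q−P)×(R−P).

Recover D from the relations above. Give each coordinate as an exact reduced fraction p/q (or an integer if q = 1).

1. D_x = -306/65  [A, C, D are collinear ∩ BD ⟂ AC]
2. D_y = 22/65  [A, C, D are collinear ∩ BD ⟂ AC]
   → D = (-306/65, 22/65)

D = (-306/65, 22/65)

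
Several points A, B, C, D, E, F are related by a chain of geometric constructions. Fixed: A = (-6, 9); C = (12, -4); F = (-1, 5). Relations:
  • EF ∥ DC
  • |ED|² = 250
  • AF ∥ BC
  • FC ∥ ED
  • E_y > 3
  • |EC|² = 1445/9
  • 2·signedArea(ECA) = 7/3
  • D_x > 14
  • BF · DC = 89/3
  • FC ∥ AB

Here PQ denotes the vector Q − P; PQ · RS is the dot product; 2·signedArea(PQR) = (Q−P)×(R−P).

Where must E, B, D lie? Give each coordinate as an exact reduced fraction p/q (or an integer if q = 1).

1. E_x = 5/3  [line -13·x + -18·y + 245/3 = 0 ∩ |EC|² = 1445/9]
2. E_y = 10/3  [line -13·x + -18·y + 245/3 = 0 ∩ |EC|² = 1445/9]
   → E = (5/3, 10/3)
3. B_x = 7  [AF ∥ BC ∩ FC ∥ AB]
4. B_y = 0  [AF ∥ BC ∩ FC ∥ AB]
   → B = (7, 0)
5. D_x = 44/3  [EF ∥ DC ∩ FC ∥ ED]
6. D_y = -17/3  [EF ∥ DC ∩ FC ∥ ED]
   → D = (44/3, -17/3)

B = (7, 0)
D = (44/3, -17/3)
E = (5/3, 10/3)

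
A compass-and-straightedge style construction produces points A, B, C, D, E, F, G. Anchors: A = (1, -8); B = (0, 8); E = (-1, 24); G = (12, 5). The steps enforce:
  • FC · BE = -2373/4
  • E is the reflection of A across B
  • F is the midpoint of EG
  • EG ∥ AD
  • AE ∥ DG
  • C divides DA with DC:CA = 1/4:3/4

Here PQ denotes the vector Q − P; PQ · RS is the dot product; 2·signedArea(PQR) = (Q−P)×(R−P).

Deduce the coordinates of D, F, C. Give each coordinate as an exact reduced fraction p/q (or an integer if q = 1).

1. D_x = 14  [AE ∥ DG ∩ EG ∥ AD]
2. D_y = -27  [AE ∥ DG ∩ EG ∥ AD]
   → D = (14, -27)
3. F_x = 11/2  [F is the midpoint of EG]
4. F_y = 29/2  [F is the midpoint of EG]
   → F = (11/2, 29/2)
5. C_x = 43/4  [C divides DA with DC:CA = 1/4:3/4]
6. C_y = -89/4  [C divides DA with DC:CA = 1/4:3/4]
   → C = (43/4, -89/4)

C = (43/4, -89/4)
D = (14, -27)
F = (11/2, 29/2)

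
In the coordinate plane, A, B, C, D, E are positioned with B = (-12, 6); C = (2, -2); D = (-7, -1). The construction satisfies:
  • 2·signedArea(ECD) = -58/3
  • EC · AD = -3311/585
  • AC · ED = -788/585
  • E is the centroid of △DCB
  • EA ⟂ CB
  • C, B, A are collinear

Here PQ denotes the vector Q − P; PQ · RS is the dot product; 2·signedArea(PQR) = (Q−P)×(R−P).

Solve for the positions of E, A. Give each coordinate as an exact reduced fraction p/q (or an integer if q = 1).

A = (-989/195, 398/195)
E = (-17/3, 1)

1. E_x = -17/3  [E is the centroid of △DCB]
2. E_y = 1  [E is the centroid of △DCB]
   → E = (-17/3, 1)
3. A_x = -989/195  [C, B, A are collinear ∩ EA ⟂ CB]
4. A_y = 398/195  [C, B, A are collinear ∩ EA ⟂ CB]
   → A = (-989/195, 398/195)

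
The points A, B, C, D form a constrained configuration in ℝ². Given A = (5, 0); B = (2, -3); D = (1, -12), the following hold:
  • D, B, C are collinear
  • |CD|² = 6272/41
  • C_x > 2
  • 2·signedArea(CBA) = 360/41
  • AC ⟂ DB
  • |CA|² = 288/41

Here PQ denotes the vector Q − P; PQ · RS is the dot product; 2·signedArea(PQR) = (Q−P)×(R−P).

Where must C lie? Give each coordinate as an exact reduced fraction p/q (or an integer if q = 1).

1. C_x = 97/41  [D, B, C are collinear ∩ AC ⟂ DB]
2. C_y = 12/41  [D, B, C are collinear ∩ AC ⟂ DB]
   → C = (97/41, 12/41)

C = (97/41, 12/41)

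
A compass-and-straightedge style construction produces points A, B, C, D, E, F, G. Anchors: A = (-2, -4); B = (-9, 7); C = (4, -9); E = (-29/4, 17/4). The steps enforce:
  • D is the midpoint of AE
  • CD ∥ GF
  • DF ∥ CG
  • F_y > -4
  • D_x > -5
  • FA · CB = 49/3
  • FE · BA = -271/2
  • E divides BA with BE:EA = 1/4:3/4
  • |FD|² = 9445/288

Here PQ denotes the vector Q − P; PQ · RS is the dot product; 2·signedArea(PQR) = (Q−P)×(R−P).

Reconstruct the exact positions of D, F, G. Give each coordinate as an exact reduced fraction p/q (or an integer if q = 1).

1. D_x = -37/8  [D is the midpoint of AE]
2. D_y = 1/8  [D is the midpoint of AE]
   → D = (-37/8, 1/8)
3. F_x = -1/3  [FE · BA = -271/2 ∩ FA · CB = 49/3]
4. F_y = -11/3  [FE · BA = -271/2 ∩ FA · CB = 49/3]
   → F = (-1/3, -11/3)
5. G_x = 199/24  [CD ∥ GF ∩ DF ∥ CG]
6. G_y = -307/24  [CD ∥ GF ∩ DF ∥ CG]
   → G = (199/24, -307/24)

D = (-37/8, 1/8)
F = (-1/3, -11/3)
G = (199/24, -307/24)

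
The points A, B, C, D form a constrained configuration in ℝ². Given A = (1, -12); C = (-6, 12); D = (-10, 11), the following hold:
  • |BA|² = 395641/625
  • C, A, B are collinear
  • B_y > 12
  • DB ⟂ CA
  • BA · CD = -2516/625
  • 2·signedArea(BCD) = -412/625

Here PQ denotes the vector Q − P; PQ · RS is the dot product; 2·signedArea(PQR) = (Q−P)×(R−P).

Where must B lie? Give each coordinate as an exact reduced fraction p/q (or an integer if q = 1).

B = (-3778/625, 7596/625)

1. B_x = -3778/625  [C, A, B are collinear ∩ DB ⟂ CA]
2. B_y = 7596/625  [C, A, B are collinear ∩ DB ⟂ CA]
   → B = (-3778/625, 7596/625)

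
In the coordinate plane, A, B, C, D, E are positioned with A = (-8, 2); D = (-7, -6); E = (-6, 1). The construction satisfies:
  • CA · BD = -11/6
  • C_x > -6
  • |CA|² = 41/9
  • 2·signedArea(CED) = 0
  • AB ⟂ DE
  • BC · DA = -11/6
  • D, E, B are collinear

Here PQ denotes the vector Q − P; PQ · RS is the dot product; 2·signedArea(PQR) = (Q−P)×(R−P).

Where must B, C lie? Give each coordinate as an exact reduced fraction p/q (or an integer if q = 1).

B = (-59/10, 17/10)
C = (-89/15, 22/15)

1. B_x = -59/10  [D, E, B are collinear ∩ AB ⟂ DE]
2. B_y = 17/10  [D, E, B are collinear ∩ AB ⟂ DE]
   → B = (-59/10, 17/10)
3. C_x = -89/15  [2·signedArea(CED) = 0 ∩ BC · DA = -11/6]
4. C_y = 22/15  [2·signedArea(CED) = 0 ∩ BC · DA = -11/6]
   → C = (-89/15, 22/15)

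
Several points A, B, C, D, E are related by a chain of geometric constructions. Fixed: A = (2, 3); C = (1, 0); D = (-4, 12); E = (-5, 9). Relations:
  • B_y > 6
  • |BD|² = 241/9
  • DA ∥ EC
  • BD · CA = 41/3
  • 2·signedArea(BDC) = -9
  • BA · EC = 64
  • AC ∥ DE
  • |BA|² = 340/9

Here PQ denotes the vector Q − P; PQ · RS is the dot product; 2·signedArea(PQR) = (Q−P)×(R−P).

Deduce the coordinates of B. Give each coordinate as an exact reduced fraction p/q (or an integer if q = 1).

B = (-8/3, 7)

1. B_x = -8/3  [2·signedArea(BDC) = -9 ∩ BA · EC = 64]
2. B_y = 7  [2·signedArea(BDC) = -9 ∩ BA · EC = 64]
   → B = (-8/3, 7)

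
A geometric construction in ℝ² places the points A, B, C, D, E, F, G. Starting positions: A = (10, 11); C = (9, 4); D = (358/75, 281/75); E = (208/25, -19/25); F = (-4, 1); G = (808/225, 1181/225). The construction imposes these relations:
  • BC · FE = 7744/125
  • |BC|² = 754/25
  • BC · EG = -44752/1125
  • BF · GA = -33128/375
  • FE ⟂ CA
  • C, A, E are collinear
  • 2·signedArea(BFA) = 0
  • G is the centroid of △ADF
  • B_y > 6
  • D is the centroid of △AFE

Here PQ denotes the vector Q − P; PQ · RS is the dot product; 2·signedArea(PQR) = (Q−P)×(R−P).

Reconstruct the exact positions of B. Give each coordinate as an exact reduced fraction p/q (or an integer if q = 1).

1. B_x = 22/5  [2·signedArea(BFA) = 0 ∩ BC · EG = -44752/1125]
2. B_y = 7  [2·signedArea(BFA) = 0 ∩ BC · EG = -44752/1125]
   → B = (22/5, 7)

B = (22/5, 7)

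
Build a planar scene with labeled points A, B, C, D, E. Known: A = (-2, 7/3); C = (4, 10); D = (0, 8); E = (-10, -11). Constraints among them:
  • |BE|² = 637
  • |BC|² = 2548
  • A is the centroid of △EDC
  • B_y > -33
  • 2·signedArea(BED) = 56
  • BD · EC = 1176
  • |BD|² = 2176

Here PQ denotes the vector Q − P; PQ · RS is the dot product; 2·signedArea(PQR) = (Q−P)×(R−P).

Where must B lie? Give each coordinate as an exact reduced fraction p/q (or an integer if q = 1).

1. B_x = -24  [BD · EC = 1176 ∩ 2·signedArea(BED) = 56]
2. B_y = -32  [BD · EC = 1176 ∩ 2·signedArea(BED) = 56]
   → B = (-24, -32)

B = (-24, -32)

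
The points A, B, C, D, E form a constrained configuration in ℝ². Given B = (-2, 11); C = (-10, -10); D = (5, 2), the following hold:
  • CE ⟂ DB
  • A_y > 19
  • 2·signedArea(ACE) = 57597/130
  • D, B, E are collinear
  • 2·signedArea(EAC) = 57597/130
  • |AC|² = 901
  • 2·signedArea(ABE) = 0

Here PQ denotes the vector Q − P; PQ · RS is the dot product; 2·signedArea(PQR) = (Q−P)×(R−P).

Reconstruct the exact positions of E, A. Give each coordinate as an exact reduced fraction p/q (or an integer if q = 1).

A = (-9, 20)
E = (671/130, 233/130)

1. E_x = 671/130  [D, B, E are collinear ∩ CE ⟂ DB]
2. E_y = 233/130  [D, B, E are collinear ∩ CE ⟂ DB]
   → E = (671/130, 233/130)
3. A_x = -9  [2·signedArea(ABE) = 0 ∩ 2·signedArea(ACE) = 57597/130]
4. A_y = 20  [2·signedArea(ABE) = 0 ∩ 2·signedArea(ACE) = 57597/130]
   → A = (-9, 20)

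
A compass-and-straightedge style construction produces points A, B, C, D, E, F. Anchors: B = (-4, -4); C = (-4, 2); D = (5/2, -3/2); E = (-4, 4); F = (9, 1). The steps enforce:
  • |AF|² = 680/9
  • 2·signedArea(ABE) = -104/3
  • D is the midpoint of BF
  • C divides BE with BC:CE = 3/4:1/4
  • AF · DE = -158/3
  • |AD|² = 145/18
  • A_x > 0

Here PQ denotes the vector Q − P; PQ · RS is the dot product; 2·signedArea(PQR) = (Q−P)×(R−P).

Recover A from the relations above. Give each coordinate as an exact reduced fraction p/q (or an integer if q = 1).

1. A_x = 1/3  [2·signedArea(ABE) = -104/3 ∩ AF · DE = -158/3]
2. A_y = 1/3  [2·signedArea(ABE) = -104/3 ∩ AF · DE = -158/3]
   → A = (1/3, 1/3)

A = (1/3, 1/3)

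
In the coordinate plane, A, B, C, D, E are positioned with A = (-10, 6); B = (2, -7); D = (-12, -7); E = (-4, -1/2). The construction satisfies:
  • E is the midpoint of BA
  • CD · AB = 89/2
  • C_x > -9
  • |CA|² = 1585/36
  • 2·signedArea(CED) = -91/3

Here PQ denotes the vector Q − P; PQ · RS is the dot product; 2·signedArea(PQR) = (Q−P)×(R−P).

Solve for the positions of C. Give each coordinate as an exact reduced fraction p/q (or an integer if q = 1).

1. C_x = -26/3  [CD · AB = 89/2 ∩ 2·signedArea(CED) = -91/3]
2. C_y = -1/2  [CD · AB = 89/2 ∩ 2·signedArea(CED) = -91/3]
   → C = (-26/3, -1/2)

C = (-26/3, -1/2)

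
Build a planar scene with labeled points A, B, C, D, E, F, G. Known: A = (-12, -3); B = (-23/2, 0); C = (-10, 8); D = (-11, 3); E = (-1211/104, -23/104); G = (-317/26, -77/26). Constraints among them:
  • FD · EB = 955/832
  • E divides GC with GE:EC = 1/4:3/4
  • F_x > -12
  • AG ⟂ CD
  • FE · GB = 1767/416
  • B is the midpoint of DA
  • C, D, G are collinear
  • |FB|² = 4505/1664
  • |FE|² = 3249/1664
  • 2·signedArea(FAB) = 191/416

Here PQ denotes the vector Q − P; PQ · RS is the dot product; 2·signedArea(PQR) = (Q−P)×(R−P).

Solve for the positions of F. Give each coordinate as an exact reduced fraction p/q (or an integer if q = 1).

1. F_x = -2479/208  [2·signedArea(FAB) = 191/416 ∩ FE · GB = 1767/416]
2. F_y = -331/208  [2·signedArea(FAB) = 191/416 ∩ FE · GB = 1767/416]
   → F = (-2479/208, -331/208)

F = (-2479/208, -331/208)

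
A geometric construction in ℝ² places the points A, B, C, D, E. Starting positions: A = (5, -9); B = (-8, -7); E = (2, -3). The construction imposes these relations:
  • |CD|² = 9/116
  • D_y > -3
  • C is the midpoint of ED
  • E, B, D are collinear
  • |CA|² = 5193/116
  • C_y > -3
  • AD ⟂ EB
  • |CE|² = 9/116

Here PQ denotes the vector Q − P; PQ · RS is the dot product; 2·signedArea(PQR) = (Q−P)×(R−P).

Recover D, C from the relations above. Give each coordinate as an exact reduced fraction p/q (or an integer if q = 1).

1. D_x = 73/29  [E, B, D are collinear ∩ AD ⟂ EB]
2. D_y = -81/29  [E, B, D are collinear ∩ AD ⟂ EB]
   → D = (73/29, -81/29)
3. C_x = 131/58  [C is the midpoint of ED]
4. C_y = -84/29  [C is the midpoint of ED]
   → C = (131/58, -84/29)

C = (131/58, -84/29)
D = (73/29, -81/29)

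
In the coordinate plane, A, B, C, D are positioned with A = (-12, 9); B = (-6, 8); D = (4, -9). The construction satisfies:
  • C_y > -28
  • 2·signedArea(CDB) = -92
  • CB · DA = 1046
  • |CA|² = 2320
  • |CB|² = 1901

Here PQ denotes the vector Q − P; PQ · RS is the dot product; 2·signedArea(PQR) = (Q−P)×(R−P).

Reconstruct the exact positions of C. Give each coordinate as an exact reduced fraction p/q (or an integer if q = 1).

C = (20, -27)

1. C_x = 20  [CB · DA = 1046 ∩ 2·signedArea(CDB) = -92]
2. C_y = -27  [CB · DA = 1046 ∩ 2·signedArea(CDB) = -92]
   → C = (20, -27)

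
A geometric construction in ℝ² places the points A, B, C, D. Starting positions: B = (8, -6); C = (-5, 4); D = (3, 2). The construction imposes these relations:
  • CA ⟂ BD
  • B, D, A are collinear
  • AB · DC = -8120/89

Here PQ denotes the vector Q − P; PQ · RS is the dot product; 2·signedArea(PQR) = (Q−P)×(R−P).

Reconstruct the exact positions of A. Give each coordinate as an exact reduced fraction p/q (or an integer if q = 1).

A = (-13/89, 626/89)

1. A_x = -13/89  [B, D, A are collinear ∩ CA ⟂ BD]
2. A_y = 626/89  [B, D, A are collinear ∩ CA ⟂ BD]
   → A = (-13/89, 626/89)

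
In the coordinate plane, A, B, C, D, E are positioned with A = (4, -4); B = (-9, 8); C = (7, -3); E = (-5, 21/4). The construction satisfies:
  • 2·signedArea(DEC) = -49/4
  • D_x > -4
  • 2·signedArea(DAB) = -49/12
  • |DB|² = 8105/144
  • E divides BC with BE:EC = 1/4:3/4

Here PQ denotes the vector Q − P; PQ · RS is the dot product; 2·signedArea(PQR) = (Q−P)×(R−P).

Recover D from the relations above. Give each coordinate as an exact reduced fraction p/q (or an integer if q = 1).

1. D_x = -10/3  [2·signedArea(DAB) = -49/12 ∩ 2·signedArea(DEC) = -49/4]
2. D_y = 37/12  [2·signedArea(DAB) = -49/12 ∩ 2·signedArea(DEC) = -49/4]
   → D = (-10/3, 37/12)

D = (-10/3, 37/12)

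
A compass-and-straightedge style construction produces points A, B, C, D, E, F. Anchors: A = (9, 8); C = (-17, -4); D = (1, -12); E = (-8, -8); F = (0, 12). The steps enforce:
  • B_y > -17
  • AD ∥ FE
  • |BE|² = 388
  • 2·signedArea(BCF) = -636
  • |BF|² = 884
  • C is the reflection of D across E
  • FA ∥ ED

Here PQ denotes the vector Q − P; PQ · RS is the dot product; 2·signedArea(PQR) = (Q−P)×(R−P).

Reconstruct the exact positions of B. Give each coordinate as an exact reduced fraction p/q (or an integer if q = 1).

1. B_x = 10  [line -16·x + 17·y + 432 = 0 ∩ |BE|² = 388]
2. B_y = -16  [line -16·x + 17·y + 432 = 0 ∩ |BE|² = 388]
   → B = (10, -16)

B = (10, -16)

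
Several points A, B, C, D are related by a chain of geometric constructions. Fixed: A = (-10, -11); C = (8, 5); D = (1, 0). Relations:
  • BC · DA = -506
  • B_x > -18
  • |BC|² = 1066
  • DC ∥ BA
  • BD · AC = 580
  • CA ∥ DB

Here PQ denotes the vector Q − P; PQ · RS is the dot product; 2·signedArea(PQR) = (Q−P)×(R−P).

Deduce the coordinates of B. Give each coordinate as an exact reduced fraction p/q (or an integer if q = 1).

B = (-17, -16)

1. B_x = -17  [DC ∥ BA ∩ CA ∥ DB]
2. B_y = -16  [DC ∥ BA ∩ CA ∥ DB]
   → B = (-17, -16)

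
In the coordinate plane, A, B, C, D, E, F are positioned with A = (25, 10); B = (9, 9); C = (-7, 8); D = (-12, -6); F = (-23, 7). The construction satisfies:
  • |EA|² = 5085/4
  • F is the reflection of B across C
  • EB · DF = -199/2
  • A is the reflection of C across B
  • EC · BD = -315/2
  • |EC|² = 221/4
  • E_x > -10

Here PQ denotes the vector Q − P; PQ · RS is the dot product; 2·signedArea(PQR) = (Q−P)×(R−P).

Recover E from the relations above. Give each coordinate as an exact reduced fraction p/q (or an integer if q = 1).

E = (-19/2, 1)

1. E_x = -19/2  [EB · DF = -199/2 ∩ EC · BD = -315/2]
2. E_y = 1  [EB · DF = -199/2 ∩ EC · BD = -315/2]
   → E = (-19/2, 1)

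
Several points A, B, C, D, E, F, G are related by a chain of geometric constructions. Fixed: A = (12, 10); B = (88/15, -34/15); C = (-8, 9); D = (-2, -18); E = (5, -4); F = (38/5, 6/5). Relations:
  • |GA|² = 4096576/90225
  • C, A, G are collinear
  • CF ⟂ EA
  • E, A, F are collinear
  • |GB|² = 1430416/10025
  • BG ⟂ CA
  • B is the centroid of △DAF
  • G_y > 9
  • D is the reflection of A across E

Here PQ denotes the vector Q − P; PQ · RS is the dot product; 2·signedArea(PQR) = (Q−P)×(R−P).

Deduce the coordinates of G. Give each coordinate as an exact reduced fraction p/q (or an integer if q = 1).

1. G_x = 6340/1203  [C, A, G are collinear ∩ BG ⟂ CA]
2. G_y = 58126/6015  [C, A, G are collinear ∩ BG ⟂ CA]
   → G = (6340/1203, 58126/6015)

G = (6340/1203, 58126/6015)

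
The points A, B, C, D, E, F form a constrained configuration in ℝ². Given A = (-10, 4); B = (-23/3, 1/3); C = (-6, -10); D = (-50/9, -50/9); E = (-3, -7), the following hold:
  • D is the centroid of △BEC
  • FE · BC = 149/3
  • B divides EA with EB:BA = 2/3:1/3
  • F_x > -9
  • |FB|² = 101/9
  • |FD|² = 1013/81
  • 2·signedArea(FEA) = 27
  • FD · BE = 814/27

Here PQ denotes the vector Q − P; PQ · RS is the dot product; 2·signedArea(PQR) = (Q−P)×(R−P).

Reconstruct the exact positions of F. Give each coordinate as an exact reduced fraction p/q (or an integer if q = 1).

1. F_x = -8  [FD · BE = 814/27 ∩ 2·signedArea(FEA) = 27]
2. F_y = -3  [FD · BE = 814/27 ∩ 2·signedArea(FEA) = 27]
   → F = (-8, -3)

F = (-8, -3)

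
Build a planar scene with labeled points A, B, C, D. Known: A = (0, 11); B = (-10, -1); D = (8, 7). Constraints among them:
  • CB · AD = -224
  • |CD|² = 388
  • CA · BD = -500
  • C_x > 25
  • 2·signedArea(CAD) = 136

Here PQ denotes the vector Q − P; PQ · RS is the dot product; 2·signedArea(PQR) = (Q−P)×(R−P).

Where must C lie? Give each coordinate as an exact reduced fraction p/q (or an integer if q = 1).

1. C_x = 26  [CB · AD = -224 ∩ CA · BD = -500]
2. C_y = 15  [CB · AD = -224 ∩ CA · BD = -500]
   → C = (26, 15)

C = (26, 15)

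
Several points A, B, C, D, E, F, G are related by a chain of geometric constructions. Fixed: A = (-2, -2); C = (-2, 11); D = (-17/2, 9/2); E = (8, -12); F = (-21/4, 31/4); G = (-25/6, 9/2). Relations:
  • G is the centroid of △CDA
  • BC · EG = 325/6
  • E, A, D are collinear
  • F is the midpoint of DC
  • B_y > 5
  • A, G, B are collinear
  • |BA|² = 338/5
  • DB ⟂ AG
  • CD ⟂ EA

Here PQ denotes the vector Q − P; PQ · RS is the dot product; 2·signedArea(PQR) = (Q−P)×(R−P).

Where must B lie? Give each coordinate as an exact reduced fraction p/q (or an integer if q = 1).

B = (-23/5, 29/5)

1. B_x = -23/5  [A, G, B are collinear ∩ DB ⟂ AG]
2. B_y = 29/5  [A, G, B are collinear ∩ DB ⟂ AG]
   → B = (-23/5, 29/5)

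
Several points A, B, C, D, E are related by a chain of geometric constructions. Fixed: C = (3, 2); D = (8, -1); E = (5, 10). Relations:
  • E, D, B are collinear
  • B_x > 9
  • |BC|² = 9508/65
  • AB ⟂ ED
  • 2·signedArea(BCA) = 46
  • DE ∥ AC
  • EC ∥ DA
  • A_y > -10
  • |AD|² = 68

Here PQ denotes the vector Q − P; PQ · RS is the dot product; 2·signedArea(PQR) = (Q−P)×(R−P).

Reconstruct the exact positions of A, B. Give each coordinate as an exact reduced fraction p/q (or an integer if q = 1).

1. A_x = 6  [DE ∥ AC ∩ EC ∥ DA]
2. A_y = -9  [DE ∥ AC ∩ EC ∥ DA]
   → A = (6, -9)
3. B_x = 643/65  [E, D, B are collinear ∩ AB ⟂ ED]
4. B_y = -516/65  [E, D, B are collinear ∩ AB ⟂ ED]
   → B = (643/65, -516/65)

A = (6, -9)
B = (643/65, -516/65)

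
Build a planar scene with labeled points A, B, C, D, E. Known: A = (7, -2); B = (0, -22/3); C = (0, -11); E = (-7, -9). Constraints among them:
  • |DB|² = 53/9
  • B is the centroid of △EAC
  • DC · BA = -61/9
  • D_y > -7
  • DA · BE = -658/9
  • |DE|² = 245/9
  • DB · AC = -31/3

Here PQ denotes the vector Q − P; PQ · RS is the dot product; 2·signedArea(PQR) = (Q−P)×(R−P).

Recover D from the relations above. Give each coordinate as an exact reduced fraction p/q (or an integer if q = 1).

D = (-7/3, -20/3)

1. D_x = -7/3  [DB · AC = -31/3 ∩ DA · BE = -658/9]
2. D_y = -20/3  [DB · AC = -31/3 ∩ DA · BE = -658/9]
   → D = (-7/3, -20/3)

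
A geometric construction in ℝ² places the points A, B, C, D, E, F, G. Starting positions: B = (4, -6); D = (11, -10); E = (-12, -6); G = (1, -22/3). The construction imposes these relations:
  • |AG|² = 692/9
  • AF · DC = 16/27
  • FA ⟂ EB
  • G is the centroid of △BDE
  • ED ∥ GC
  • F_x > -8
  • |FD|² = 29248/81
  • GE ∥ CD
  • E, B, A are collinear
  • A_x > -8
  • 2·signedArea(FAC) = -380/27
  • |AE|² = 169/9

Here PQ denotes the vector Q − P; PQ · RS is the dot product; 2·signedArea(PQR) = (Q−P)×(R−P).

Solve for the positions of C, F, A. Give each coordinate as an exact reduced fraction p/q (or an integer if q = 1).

1. C_x = 24  [GE ∥ CD ∩ ED ∥ GC]
2. C_y = -34/3  [GE ∥ CD ∩ ED ∥ GC]
   → C = (24, -34/3)
3. A_y = -6  [E, B, A are collinear]
4. A_x = -23/3  [|AE|² = 169/9]
   → A = (-23/3, -6)
5. F_x = -23/3  [2·signedArea(FAC) = -380/27 ∩ FA ⟂ EB]
6. F_y = -58/9  [2·signedArea(FAC) = -380/27 ∩ FA ⟂ EB]
   → F = (-23/3, -58/9)

A = (-23/3, -6)
C = (24, -34/3)
F = (-23/3, -58/9)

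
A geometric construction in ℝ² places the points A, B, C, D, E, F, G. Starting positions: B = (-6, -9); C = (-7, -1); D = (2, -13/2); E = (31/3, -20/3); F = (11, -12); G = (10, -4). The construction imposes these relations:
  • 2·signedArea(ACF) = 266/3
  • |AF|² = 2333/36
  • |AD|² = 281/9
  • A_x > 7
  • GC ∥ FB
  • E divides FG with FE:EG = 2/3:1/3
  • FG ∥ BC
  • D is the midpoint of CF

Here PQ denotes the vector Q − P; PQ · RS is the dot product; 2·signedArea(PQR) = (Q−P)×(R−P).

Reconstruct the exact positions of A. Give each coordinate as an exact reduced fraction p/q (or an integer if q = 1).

A = (22/3, -29/6)

1. A_x = 22/3  [line 11·x + 18·y + 19/3 = 0 ∩ |AD|² = 281/9]
2. A_y = -29/6  [line 11·x + 18·y + 19/3 = 0 ∩ |AD|² = 281/9]
   → A = (22/3, -29/6)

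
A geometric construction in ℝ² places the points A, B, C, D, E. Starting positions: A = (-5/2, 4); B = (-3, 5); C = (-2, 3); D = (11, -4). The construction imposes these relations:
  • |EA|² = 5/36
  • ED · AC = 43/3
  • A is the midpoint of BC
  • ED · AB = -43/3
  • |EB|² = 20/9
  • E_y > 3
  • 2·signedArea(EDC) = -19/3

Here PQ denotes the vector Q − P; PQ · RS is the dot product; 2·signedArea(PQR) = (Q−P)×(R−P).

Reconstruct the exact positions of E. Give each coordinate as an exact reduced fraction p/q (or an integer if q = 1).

E = (-7/3, 11/3)

1. E_x = -7/3  [ED · AC = 43/3 ∩ 2·signedArea(EDC) = -19/3]
2. E_y = 11/3  [ED · AC = 43/3 ∩ 2·signedArea(EDC) = -19/3]
   → E = (-7/3, 11/3)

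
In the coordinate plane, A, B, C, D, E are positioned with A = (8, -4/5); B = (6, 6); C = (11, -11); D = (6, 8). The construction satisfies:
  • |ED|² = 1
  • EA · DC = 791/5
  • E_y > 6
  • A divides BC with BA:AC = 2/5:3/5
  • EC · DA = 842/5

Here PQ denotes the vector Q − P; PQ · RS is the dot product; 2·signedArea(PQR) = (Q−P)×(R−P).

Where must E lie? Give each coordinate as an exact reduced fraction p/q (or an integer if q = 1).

1. E_x = 6  [EC · DA = 842/5 ∩ EA · DC = 791/5]
2. E_y = 7  [EC · DA = 842/5 ∩ EA · DC = 791/5]
   → E = (6, 7)

E = (6, 7)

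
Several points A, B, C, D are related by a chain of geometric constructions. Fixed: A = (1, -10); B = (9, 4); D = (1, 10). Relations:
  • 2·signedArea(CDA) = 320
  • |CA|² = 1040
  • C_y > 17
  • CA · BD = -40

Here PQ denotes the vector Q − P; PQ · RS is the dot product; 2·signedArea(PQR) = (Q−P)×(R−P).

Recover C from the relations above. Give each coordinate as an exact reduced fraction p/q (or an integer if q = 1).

1. C_x = 17  [CA · BD = -40 ∩ 2·signedArea(CDA) = 320]
2. C_y = 18  [CA · BD = -40 ∩ 2·signedArea(CDA) = 320]
   → C = (17, 18)

C = (17, 18)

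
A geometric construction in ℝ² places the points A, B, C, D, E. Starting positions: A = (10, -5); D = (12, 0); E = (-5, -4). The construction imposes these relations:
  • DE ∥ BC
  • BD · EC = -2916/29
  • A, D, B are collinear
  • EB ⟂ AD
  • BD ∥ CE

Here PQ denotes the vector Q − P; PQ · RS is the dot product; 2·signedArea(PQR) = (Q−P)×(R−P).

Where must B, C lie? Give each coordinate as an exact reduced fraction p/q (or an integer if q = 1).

1. B_x = 240/29  [A, D, B are collinear ∩ EB ⟂ AD]
2. B_y = -270/29  [A, D, B are collinear ∩ EB ⟂ AD]
   → B = (240/29, -270/29)
3. C_x = -253/29  [BD ∥ CE ∩ DE ∥ BC]
4. C_y = -386/29  [BD ∥ CE ∩ DE ∥ BC]
   → C = (-253/29, -386/29)

B = (240/29, -270/29)
C = (-253/29, -386/29)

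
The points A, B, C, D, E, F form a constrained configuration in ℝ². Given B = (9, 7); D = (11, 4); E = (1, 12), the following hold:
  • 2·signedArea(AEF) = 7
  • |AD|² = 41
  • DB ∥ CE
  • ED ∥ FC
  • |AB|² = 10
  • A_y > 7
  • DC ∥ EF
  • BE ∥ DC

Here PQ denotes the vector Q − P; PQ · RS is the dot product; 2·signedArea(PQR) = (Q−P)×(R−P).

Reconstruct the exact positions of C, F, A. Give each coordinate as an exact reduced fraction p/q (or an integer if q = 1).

1. C_x = 3  [DB ∥ CE ∩ BE ∥ DC]
2. C_y = 9  [DB ∥ CE ∩ BE ∥ DC]
   → C = (3, 9)
3. F_x = -7  [ED ∥ FC ∩ DC ∥ EF]
4. F_y = 17  [ED ∥ FC ∩ DC ∥ EF]
   → F = (-7, 17)
5. A_x = 6  [line -5·x + -8·y + 94 = 0 ∩ |AD|² = 41]
6. A_y = 8  [line -5·x + -8·y + 94 = 0 ∩ |AD|² = 41]
   → A = (6, 8)

A = (6, 8)
C = (3, 9)
F = (-7, 17)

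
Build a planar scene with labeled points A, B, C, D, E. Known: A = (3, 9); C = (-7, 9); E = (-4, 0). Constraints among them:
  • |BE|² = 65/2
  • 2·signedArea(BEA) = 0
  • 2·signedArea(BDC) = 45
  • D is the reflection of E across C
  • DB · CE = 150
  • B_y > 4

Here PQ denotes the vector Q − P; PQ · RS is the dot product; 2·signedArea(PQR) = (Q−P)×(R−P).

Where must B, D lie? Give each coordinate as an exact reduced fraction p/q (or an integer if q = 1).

B = (-1/2, 9/2)
D = (-10, 18)

1. B_x = -1/2  [line -9·x + 7·y + -36 = 0 ∩ |BE|² = 65/2]
2. B_y = 9/2  [line -9·x + 7·y + -36 = 0 ∩ |BE|² = 65/2]
   → B = (-1/2, 9/2)
3. D_x = -10  [D is the reflection of E across C]
4. D_y = 18  [D is the reflection of E across C]
   → D = (-10, 18)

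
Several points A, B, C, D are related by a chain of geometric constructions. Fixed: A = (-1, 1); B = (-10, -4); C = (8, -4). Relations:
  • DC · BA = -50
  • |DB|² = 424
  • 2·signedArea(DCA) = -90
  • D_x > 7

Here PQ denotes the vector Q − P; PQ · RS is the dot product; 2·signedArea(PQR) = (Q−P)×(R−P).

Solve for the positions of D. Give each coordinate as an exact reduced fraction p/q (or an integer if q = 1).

D = (8, 6)

1. D_x = 8  [2·signedArea(DCA) = -90 ∩ DC · BA = -50]
2. D_y = 6  [2·signedArea(DCA) = -90 ∩ DC · BA = -50]
   → D = (8, 6)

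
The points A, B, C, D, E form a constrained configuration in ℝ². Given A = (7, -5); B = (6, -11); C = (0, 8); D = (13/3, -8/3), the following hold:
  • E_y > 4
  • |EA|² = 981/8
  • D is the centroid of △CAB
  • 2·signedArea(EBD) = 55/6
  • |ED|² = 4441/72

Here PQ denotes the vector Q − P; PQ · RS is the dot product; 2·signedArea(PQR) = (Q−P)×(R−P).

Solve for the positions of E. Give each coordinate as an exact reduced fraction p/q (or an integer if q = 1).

E = (7/4, 19/4)

1. E_x = 7/4  [line -25/3·x + -5/3·y + 45/2 = 0 ∩ |EA|² = 981/8]
2. E_y = 19/4  [line -25/3·x + -5/3·y + 45/2 = 0 ∩ |EA|² = 981/8]
   → E = (7/4, 19/4)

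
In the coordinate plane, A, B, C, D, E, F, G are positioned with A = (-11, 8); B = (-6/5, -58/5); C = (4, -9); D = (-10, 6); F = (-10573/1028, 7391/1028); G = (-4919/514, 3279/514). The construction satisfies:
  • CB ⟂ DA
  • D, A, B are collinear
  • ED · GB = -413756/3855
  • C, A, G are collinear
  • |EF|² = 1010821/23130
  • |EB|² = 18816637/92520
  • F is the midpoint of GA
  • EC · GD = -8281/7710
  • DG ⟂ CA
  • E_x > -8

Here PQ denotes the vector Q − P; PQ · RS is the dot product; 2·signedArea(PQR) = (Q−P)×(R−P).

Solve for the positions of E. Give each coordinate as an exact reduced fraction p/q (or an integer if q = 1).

E = (-115573/15420, 18451/15420)

1. E_x = -115573/15420  [EC · GD = -8281/7710 ∩ ED · GB = -413756/3855]
2. E_y = 18451/15420  [EC · GD = -8281/7710 ∩ ED · GB = -413756/3855]
   → E = (-115573/15420, 18451/15420)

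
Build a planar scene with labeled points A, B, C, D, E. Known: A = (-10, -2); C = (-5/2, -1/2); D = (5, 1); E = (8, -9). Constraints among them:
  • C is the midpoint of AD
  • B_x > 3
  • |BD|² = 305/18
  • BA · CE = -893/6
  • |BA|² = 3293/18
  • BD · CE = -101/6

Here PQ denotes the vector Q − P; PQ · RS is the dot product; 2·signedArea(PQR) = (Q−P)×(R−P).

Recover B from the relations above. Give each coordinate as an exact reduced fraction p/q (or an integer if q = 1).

1. B_x = 7/2  [line -21/2·x + 17/2·y + 365/6 = 0 ∩ |BA|² = 3293/18]
2. B_y = -17/6  [line -21/2·x + 17/2·y + 365/6 = 0 ∩ |BA|² = 3293/18]
   → B = (7/2, -17/6)

B = (7/2, -17/6)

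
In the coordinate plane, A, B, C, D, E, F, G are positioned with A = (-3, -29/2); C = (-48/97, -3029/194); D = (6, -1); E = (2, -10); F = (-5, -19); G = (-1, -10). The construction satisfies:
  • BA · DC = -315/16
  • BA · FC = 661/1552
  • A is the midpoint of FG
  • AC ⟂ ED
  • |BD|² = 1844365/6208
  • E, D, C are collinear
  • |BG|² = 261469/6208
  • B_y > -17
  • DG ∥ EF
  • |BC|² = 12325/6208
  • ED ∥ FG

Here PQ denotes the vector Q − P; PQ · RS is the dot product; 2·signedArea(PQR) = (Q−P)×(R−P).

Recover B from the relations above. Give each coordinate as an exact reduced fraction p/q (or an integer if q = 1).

B = (-629/388, -12773/776)

1. B_x = -629/388  [BA · FC = 661/1552 ∩ BA · DC = -315/16]
2. B_y = -12773/776  [BA · FC = 661/1552 ∩ BA · DC = -315/16]
   → B = (-629/388, -12773/776)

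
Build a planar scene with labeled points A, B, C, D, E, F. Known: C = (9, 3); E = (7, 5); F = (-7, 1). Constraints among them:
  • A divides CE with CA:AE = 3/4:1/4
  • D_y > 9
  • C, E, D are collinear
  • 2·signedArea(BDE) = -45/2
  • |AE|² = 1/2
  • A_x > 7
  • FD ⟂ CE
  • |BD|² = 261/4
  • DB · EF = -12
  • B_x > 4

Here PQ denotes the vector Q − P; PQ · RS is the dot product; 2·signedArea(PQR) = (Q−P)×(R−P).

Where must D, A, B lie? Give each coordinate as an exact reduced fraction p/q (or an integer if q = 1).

1. D_x = 2  [C, E, D are collinear ∩ FD ⟂ CE]
2. D_y = 10  [C, E, D are collinear ∩ FD ⟂ CE]
   → D = (2, 10)
3. A_x = 15/2  [A divides CE with CA:AE = 3/4:1/4]
4. A_y = 9/2  [A divides CE with CA:AE = 3/4:1/4]
   → A = (15/2, 9/2)
5. B_x = 5  [2·signedArea(BDE) = -45/2 ∩ DB · EF = -12]
6. B_y = 5/2  [2·signedArea(BDE) = -45/2 ∩ DB · EF = -12]
   → B = (5, 5/2)

A = (15/2, 9/2)
B = (5, 5/2)
D = (2, 10)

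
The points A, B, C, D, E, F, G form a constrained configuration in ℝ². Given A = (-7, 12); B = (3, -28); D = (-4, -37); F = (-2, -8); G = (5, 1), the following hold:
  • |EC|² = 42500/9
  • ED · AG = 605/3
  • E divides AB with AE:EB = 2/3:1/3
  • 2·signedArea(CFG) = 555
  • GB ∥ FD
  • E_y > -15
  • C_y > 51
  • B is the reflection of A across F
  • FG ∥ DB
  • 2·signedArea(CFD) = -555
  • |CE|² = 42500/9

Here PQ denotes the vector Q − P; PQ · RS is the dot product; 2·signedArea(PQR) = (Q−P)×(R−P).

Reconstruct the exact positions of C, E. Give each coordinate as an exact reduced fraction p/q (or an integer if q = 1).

C = (-17, 52)
E = (-1/3, -44/3)

1. C_x = -17  [2·signedArea(CFG) = 555 ∩ 2·signedArea(CFD) = -555]
2. C_y = 52  [2·signedArea(CFG) = 555 ∩ 2·signedArea(CFD) = -555]
   → C = (-17, 52)
3. E_x = -1/3  [E divides AB with AE:EB = 2/3:1/3]
4. E_y = -44/3  [E divides AB with AE:EB = 2/3:1/3]
   → E = (-1/3, -44/3)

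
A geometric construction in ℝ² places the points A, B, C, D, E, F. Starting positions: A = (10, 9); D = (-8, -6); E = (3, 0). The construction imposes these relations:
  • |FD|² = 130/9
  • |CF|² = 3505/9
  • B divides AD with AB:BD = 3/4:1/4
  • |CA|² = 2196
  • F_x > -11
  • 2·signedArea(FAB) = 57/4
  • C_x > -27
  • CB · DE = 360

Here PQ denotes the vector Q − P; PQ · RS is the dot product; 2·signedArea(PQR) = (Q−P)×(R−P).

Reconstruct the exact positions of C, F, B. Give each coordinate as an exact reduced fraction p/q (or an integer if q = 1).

1. B_x = -7/2  [B divides AD with AB:BD = 3/4:1/4]
2. B_y = -9/4  [B divides AD with AB:BD = 3/4:1/4]
   → B = (-7/2, -9/4)
3. C_x = -26  [line -11·x + -6·y + -412 = 0 ∩ |CA|² = 2196]
4. C_y = -21  [line -11·x + -6·y + -412 = 0 ∩ |CA|² = 2196]
   → C = (-26, -21)
5. F_x = -31/3  [line 45/4·x + -27/2·y + -21/4 = 0 ∩ |CF|² = 3505/9]
6. F_y = -9  [line 45/4·x + -27/2·y + -21/4 = 0 ∩ |CF|² = 3505/9]
   → F = (-31/3, -9)

B = (-7/2, -9/4)
C = (-26, -21)
F = (-31/3, -9)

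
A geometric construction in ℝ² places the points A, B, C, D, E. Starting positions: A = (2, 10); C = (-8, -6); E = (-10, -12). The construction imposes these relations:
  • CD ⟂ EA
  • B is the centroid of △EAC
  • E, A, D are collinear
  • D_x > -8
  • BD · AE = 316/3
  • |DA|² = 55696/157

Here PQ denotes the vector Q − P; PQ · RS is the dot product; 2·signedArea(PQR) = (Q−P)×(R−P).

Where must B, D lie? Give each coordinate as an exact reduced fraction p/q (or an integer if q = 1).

1. B_x = -16/3  [B is the centroid of △EAC]
2. B_y = -8/3  [B is the centroid of △EAC]
   → B = (-16/3, -8/3)
3. D_x = -1102/157  [E, A, D are collinear ∩ CD ⟂ EA]
4. D_y = -1026/157  [E, A, D are collinear ∩ CD ⟂ EA]
   → D = (-1102/157, -1026/157)

B = (-16/3, -8/3)
D = (-1102/157, -1026/157)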